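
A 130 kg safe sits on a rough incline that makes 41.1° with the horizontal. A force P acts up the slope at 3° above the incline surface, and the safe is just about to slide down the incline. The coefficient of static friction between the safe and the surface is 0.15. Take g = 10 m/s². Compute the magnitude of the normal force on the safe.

On the verge of sliding down the incline, friction equals μN and acts up the slope.
Perpendicular: N + P sin 3° = W cos 41.1° = 979.6 N.
Along incline: P cos 3° + μN = W sin 41.1° with W sin 41.1° = 854.6 N.
Solving the pair for P and N: P = 714.2 N, N = 942.3 N (and f = μN = 141.3 N).

N ≈ 942 N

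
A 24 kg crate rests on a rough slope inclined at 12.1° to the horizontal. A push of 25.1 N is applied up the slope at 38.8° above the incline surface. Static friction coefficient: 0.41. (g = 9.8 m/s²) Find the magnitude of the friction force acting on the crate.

Axes along / perpendicular to the incline. W sin 12.1° = 49.3 N down-slope; W cos 12.1° = 230 N into the surface.
Perpendicular: N = W cos 12.1° − P sin 38.8° = 230 − 15.73 = 214.2 N.
Along incline: P cos 38.8° + f = W sin 12.1° (friction acts up-slope) → f = 49.3 − 19.56 = 29.74 N.
|f| = 29.74 N ≤ μN = 87.84 N, so the crate is indeed static.

f ≈ 29.7 N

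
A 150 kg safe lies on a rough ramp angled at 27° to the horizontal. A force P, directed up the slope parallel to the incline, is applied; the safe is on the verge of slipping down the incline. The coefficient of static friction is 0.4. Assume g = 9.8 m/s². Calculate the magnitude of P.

P ≈ 143 N

On the verge of sliding down the incline, friction equals μN and acts up the slope.
Perpendicular: N + P sin 0° = W cos 27° = 1310 N.
Along incline: P cos 0° + μN = W sin 27° with W sin 27° = 667.4 N.
Solving the pair for P and N: P = 143.5 N, N = 1310 N (and f = μN = 523.9 N).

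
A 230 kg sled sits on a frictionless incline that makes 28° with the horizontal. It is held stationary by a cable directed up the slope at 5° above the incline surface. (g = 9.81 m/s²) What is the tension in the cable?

Take axes along and perpendicular to the incline. Weight components: W sin 28° = 1059 N down-slope, W cos 28° = 1992 N into the surface.
Along incline: T cos 5° = W sin 28° → T = 1063 N.
Perpendicular: N = W cos 28° − T sin 5° = 1900 N.

T ≈ 1060 N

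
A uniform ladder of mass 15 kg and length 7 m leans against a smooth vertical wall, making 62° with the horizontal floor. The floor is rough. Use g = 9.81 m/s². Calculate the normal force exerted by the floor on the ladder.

N_floor ≈ 147 N

ΣF_y = 0: N_floor = 15×9.81 = 147.15 N.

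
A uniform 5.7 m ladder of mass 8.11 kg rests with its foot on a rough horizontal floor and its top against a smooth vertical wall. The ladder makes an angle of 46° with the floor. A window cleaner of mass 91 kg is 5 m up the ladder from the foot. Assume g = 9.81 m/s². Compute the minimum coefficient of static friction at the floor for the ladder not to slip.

ΣF_y = 0: N_floor = 8.11×9.81 + 91×9.81 = 972.27 N.
Torques about the foot: N_wall · 5.7 sin 46° = 8.11×9.81×2.85 cos 46° + 91×9.81×5 cos 46° → N_wall = 794.63 N.
ΣF_x = 0: f_floor = N_wall = 794.63 N.
μ_min = f_floor / N_floor = 794.63 / 972.27 = 0.8173.

μ_min ≈ 0.817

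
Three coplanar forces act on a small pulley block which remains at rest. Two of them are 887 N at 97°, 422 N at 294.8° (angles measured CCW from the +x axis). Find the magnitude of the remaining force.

F ≈ 502 N

Sum the known components: ΣF_x = 68.91 N, ΣF_y = 497.3 N.
For equilibrium the remaining force must supply (−ΣF_x, −ΣF_y) = (-68.91, -497.3) N.
Magnitude = √((-68.91)² + (-497.3)²) = 502.1 N; direction = atan2(-497.3, -68.91) = 262.1°.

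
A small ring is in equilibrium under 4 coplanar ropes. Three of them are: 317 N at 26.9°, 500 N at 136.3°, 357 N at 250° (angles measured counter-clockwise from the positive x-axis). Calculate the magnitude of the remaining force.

Sum the known components: ΣF_x = -200.9 N, ΣF_y = 153.4 N.
For equilibrium the remaining force must supply (−ΣF_x, −ΣF_y) = (200.9, -153.4) N.
Magnitude = √((200.9)² + (-153.4)²) = 252.8 N; direction = atan2(-153.4, 200.9) = 322.6°.

F ≈ 253 N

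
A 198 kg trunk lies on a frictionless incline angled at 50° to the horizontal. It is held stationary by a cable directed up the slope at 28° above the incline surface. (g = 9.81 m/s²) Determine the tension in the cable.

T ≈ 1690 N

Take axes along and perpendicular to the incline. Weight components: W sin 50° = 1488 N down-slope, W cos 50° = 1249 N into the surface.
Along incline: T cos 28° = W sin 50° → T = 1685 N.
Perpendicular: N = W cos 50° − T sin 28° = 457.4 N.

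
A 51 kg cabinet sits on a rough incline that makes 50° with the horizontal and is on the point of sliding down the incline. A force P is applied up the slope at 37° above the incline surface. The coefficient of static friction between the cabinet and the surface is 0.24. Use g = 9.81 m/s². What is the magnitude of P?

P ≈ 468 N

On the verge of sliding down the incline, friction equals μN and acts up the slope.
Perpendicular: N + P sin 37° = W cos 50° = 321.6 N.
Along incline: P cos 37° + μN = W sin 50° with W sin 50° = 383.3 N.
Solving the pair for P and N: P = 467.9 N, N = 40.02 N (and f = μN = 9.606 N).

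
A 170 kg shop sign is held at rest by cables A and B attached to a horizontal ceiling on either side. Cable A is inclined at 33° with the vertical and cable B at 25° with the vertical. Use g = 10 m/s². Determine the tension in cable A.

Angles from the horizontal: cable A is 90° − 33° = 57°, cable B is 90° − 25° = 65°.
Weight W = 170 × 10 = 1700 N acts straight down.
Horizontal: T_A cos 57° = T_B cos 65°  →  T_B = 1.289 T_A.
Vertical: T_A sin 57° + T_B sin 65° = 1700.
Substituting the horizontal relation into the vertical equation gives 2.007 T_A = 1700, so T_A = 847.2 N.

T_A ≈ 847 N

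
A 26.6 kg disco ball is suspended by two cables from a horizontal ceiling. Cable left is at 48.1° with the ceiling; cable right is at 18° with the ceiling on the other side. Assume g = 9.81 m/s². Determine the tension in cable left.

T_left ≈ 271 N

Weight W = 26.6 × 9.81 = 260.9 N acts straight down.
Horizontal: T_left cos 48.1° = T_right cos 18°  →  T_right = 0.7022 T_left.
Vertical: T_left sin 48.1° + T_right sin 18° = 260.9.
Substituting the horizontal relation into the vertical equation gives 0.9613 T_left = 260.9, so T_left = 271.5 N.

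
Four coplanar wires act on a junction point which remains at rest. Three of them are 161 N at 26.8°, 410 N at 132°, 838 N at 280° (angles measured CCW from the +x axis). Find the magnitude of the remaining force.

Sum the known components: ΣF_x = 14.88 N, ΣF_y = -448 N.
For equilibrium the remaining force must supply (−ΣF_x, −ΣF_y) = (-14.88, 448) N.
Magnitude = √((-14.88)² + (448)²) = 448.2 N; direction = atan2(448, -14.88) = 91.9°.

F ≈ 448 N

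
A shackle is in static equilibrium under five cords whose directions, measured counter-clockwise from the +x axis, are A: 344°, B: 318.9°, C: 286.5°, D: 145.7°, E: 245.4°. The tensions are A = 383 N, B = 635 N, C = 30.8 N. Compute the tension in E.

T_E ≈ 26 N

Resolve: ΣF_x = 383 cos 344° + 635 cos 318.9° + 30.8 cos 286.5° + T_D cos 145.7° + T_E cos 245.4° = 0.
        ΣF_y = 383 sin 344° + 635 sin 318.9° + 30.8 sin 286.5° + T_D sin 145.7° + T_E sin 245.4° = 0.
The known terms sum to (855.4, -552.5) N, so -0.8261 T_D − 0.4163 T_E = -855.4 and 0.5635 T_D − 0.9092 T_E = 552.5.
Solving simultaneously: T_D = 1022 N, T_E = 25.98 N.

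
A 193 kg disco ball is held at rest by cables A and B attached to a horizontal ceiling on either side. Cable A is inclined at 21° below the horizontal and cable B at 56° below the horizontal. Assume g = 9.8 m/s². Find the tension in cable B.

Weight W = 193 × 9.8 = 1891 N acts straight down.
Horizontal: T_A cos 21° = T_B cos 56°  →  T_A = 0.599 T_B.
Vertical: T_A sin 21° + T_B sin 56° = 1891.
Substituting the horizontal relation into the vertical equation gives 1.044 T_B = 1891, so T_B = 1812 N.

T_B ≈ 1810 N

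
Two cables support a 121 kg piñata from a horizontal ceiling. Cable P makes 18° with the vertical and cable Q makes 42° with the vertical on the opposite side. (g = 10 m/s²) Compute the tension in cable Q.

T_Q ≈ 432 N

Angles from the horizontal: cable P is 90° − 18° = 72°, cable Q is 90° − 42° = 48°.
Weight W = 121 × 10 = 1210 N acts straight down.
Horizontal: T_P cos 72° = T_Q cos 48°  →  T_P = 2.165 T_Q.
Vertical: T_P sin 72° + T_Q sin 48° = 1210.
Substituting the horizontal relation into the vertical equation gives 2.803 T_Q = 1210, so T_Q = 431.8 N.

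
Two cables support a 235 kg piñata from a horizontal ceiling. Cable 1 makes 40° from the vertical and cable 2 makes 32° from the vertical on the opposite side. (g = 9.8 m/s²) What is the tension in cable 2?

Angles from the horizontal: cable 1 is 90° − 40° = 50°, cable 2 is 90° − 32° = 58°.
Weight W = 235 × 9.8 = 2303 N acts straight down.
Horizontal: T_1 cos 50° = T_2 cos 58°  →  T_1 = 0.8244 T_2.
Vertical: T_1 sin 50° + T_2 sin 58° = 2303.
Substituting the horizontal relation into the vertical equation gives 1.48 T_2 = 2303, so T_2 = 1557 N.

T_2 ≈ 1560 N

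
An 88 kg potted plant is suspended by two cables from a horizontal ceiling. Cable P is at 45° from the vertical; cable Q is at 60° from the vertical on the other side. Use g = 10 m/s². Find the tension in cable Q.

Angles from the horizontal: cable P is 90° − 45° = 45°, cable Q is 90° − 60° = 30°.
Weight W = 88 × 10 = 880 N acts straight down.
Horizontal: T_P cos 45° = T_Q cos 30°  →  T_P = 1.225 T_Q.
Vertical: T_P sin 45° + T_Q sin 30° = 880.
Substituting the horizontal relation into the vertical equation gives 1.366 T_Q = 880, so T_Q = 644.2 N.

T_Q ≈ 644 N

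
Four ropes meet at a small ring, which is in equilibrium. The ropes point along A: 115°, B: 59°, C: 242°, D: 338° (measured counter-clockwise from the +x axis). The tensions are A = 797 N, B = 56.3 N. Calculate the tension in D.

Resolve: ΣF_x = 797 cos 115° + 56.3 cos 59° + T_C cos 242° + T_D cos 338° = 0.
        ΣF_y = 797 sin 115° + 56.3 sin 59° + T_C sin 242° + T_D sin 338° = 0.
The known terms sum to (-307.8, 770.6) N, so -0.4695 T_C + 0.9272 T_D = 307.8 and -0.8829 T_C − 0.3746 T_D = -770.6.
Solving simultaneously: T_C = 602.5 N, T_D = 637.1 N.

T_D ≈ 637 N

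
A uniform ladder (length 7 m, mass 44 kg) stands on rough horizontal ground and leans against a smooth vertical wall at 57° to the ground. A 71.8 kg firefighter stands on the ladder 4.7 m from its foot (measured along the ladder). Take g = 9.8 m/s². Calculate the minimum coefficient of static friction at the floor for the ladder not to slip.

ΣF_y = 0: N_floor = 44×9.8 + 71.8×9.8 = 1134.8 N.
Torques about the foot: N_wall · 7 sin 57° = 44×9.8×3.5 cos 57° + 71.8×9.8×4.7 cos 57° → N_wall = 446.82 N.
ΣF_x = 0: f_floor = N_wall = 446.82 N.
μ_min = f_floor / N_floor = 446.82 / 1134.8 = 0.3937.

μ_min ≈ 0.394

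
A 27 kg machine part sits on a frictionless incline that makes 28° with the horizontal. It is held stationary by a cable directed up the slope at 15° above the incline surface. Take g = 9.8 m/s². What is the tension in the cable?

T ≈ 129 N

Take axes along and perpendicular to the incline. Weight components: W sin 28° = 124.2 N down-slope, W cos 28° = 233.6 N into the surface.
Along incline: T cos 15° = W sin 28° → T = 128.6 N.
Perpendicular: N = W cos 28° − T sin 15° = 200.3 N.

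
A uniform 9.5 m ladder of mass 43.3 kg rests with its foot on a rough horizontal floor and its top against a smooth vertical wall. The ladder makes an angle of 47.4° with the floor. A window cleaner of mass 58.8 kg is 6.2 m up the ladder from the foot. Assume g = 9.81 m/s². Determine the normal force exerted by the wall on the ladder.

Torques about the foot: N_wall · 9.5 sin 47.4° = 43.3×9.81×4.75 cos 47.4° + 58.8×9.81×6.2 cos 47.4° → N_wall = 541.47 N.

N_wall ≈ 541 N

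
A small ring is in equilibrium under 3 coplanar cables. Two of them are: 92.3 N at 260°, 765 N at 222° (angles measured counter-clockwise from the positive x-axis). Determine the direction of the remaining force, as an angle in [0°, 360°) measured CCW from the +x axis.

θ ≈ 45.9°

Sum the known components: ΣF_x = -584.5 N, ΣF_y = -602.8 N.
For equilibrium the remaining force must supply (−ΣF_x, −ΣF_y) = (584.5, 602.8) N.
Magnitude = √((584.5)² + (602.8)²) = 839.7 N; direction = atan2(602.8, 584.5) = 45.9°.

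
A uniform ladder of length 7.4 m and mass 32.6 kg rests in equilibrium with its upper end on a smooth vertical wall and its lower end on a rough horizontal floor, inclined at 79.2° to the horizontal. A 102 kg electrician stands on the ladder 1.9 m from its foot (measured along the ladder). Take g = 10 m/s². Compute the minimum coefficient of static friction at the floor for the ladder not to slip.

μ_min ≈ 0.0602

ΣF_y = 0: N_floor = 32.6×10 + 102×10 = 1346 N.
Torques about the foot: N_wall · 7.4 sin 79.2° = 32.6×10×3.7 cos 79.2° + 102×10×1.9 cos 79.2° → N_wall = 81.052 N.
ΣF_x = 0: f_floor = N_wall = 81.052 N.
μ_min = f_floor / N_floor = 81.052 / 1346 = 0.06022.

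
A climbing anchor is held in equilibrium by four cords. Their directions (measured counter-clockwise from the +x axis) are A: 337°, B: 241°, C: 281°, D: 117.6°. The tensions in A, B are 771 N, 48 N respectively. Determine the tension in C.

Resolve: ΣF_x = 771 cos 337° + 48 cos 241° + T_C cos 281° + T_D cos 117.6° = 0.
        ΣF_y = 771 sin 337° + 48 sin 241° + T_C sin 281° + T_D sin 117.6° = 0.
The known terms sum to (686.4, -343.2) N, so 0.1908 T_C − 0.4633 T_D = -686.4 and -0.9816 T_C + 0.8862 T_D = 343.2.
Solving simultaneously: T_C = 1573 N, T_D = 2129 N.

T_C ≈ 1570 N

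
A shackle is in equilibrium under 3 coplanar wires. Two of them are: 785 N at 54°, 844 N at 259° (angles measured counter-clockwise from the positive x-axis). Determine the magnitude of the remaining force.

F ≈ 357 N

Sum the known components: ΣF_x = 300.4 N, ΣF_y = -193.4 N.
For equilibrium the remaining force must supply (−ΣF_x, −ΣF_y) = (-300.4, 193.4) N.
Magnitude = √((-300.4)² + (193.4)²) = 357.3 N; direction = atan2(193.4, -300.4) = 147.2°.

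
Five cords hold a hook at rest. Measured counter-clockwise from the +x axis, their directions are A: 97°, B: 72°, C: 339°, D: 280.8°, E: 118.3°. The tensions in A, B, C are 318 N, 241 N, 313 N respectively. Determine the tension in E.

Resolve: ΣF_x = 318 cos 97° + 241 cos 72° + 313 cos 339° + T_D cos 280.8° + T_E cos 118.3° = 0.
        ΣF_y = 318 sin 97° + 241 sin 72° + 313 sin 339° + T_D sin 280.8° + T_E sin 118.3° = 0.
The known terms sum to (327.9, 432.7) N, so 0.1874 T_D − 0.4741 T_E = -327.9 and -0.9823 T_D + 0.8805 T_E = -432.7.
Solving simultaneously: T_D = 1642 N, T_E = 1341 N.

T_E ≈ 1340 N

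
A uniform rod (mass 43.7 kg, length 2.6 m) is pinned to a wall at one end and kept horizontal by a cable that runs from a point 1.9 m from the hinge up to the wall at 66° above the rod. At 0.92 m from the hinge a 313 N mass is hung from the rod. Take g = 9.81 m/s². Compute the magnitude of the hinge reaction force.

|H| ≈ 357 N

Take torques about the hinge: T sin 66° · 1.9 = 43.7×9.81×1.3 + 313×0.92 = 845.27 N·m.
So T = 845.27 / (0.9135 × 1.9) = 486.98 N.
ΣF_x = 0: H_x = T cos 66° = 198.07 N.
ΣF_y = 0: H_y = (43.7×9.81 + 313) − T sin 66° = 741.7 − 444.88 = 296.82 N.
|H| = √(H_x² + H_y²) = √((198.07)² + (296.82)²) = 356.84 N.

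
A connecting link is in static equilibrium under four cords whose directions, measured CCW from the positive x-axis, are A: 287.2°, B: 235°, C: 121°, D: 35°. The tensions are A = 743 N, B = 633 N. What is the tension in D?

T_D ≈ 757 N

Resolve: ΣF_x = 743 cos 287.2° + 633 cos 235° + T_C cos 121° + T_D cos 35° = 0.
        ΣF_y = 743 sin 287.2° + 633 sin 235° + T_C sin 121° + T_D sin 35° = 0.
The known terms sum to (-143.4, -1228) N, so -0.5150 T_C + 0.8192 T_D = 143.4 and 0.8572 T_C + 0.5736 T_D = 1228.
Solving simultaneously: T_C = 926.2 N, T_D = 757.3 N.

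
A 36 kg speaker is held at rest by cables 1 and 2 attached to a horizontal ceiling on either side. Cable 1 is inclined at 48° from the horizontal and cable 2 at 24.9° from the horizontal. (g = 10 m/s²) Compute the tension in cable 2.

Weight W = 36 × 10 = 360 N acts straight down.
Horizontal: T_1 cos 48° = T_2 cos 24.9°  →  T_1 = 1.356 T_2.
Vertical: T_1 sin 48° + T_2 sin 24.9° = 360.
Substituting the horizontal relation into the vertical equation gives 1.428 T_2 = 360, so T_2 = 252 N.

T_2 ≈ 252 N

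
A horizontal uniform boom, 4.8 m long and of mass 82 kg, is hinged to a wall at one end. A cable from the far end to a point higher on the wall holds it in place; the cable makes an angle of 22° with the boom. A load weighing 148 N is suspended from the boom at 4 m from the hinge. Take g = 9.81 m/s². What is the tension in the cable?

T ≈ 1400 N

Take torques about the hinge: T sin 22° · 4.8 = 82×9.81×2.4 + 148×4 = 2522.6 N·m.
So T = 2522.6 / (0.3746 × 4.8) = 1402.9 N.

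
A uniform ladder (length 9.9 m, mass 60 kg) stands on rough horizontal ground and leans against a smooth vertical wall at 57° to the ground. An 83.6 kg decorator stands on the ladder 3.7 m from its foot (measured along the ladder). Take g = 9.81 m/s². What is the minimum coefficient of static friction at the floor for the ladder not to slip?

μ_min ≈ 0.277

ΣF_y = 0: N_floor = 60×9.81 + 83.6×9.81 = 1408.7 N.
Torques about the foot: N_wall · 9.9 sin 57° = 60×9.81×4.95 cos 57° + 83.6×9.81×3.7 cos 57° → N_wall = 390.17 N.
ΣF_x = 0: f_floor = N_wall = 390.17 N.
μ_min = f_floor / N_floor = 390.17 / 1408.7 = 0.277.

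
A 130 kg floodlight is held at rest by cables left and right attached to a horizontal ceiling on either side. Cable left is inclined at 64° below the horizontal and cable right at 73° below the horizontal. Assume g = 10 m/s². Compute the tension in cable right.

Weight W = 130 × 10 = 1300 N acts straight down.
Horizontal: T_left cos 64° = T_right cos 73°  →  T_left = 0.667 T_right.
Vertical: T_left sin 64° + T_right sin 73° = 1300.
Substituting the horizontal relation into the vertical equation gives 1.556 T_right = 1300, so T_right = 835.6 N.

T_right ≈ 836 N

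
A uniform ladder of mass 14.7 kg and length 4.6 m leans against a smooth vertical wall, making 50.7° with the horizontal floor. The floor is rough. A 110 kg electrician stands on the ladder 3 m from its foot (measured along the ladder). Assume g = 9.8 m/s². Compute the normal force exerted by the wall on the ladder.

N_wall ≈ 634 N

Torques about the foot: N_wall · 4.6 sin 50.7° = 14.7×9.8×2.3 cos 50.7° + 110×9.8×3 cos 50.7° → N_wall = 634.39 N.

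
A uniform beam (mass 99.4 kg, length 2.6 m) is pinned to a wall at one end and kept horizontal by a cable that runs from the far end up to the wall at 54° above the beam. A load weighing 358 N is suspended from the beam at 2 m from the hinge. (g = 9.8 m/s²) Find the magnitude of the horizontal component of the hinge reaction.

Take torques about the hinge: T sin 54° · 2.6 = 99.4×9.8×1.3 + 358×2 = 1982.4 N·m.
So T = 1982.4 / (0.8090 × 2.6) = 942.43 N.
ΣF_x = 0: H_x = T cos 54° = 553.95 N.

H_x ≈ 554 N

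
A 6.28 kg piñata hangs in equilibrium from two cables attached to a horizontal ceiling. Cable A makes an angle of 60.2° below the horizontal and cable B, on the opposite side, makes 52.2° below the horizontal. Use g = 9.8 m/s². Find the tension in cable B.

T_B ≈ 33.1 N

Weight W = 6.28 × 9.8 = 61.54 N acts straight down.
Horizontal: T_A cos 60.2° = T_B cos 52.2°  →  T_A = 1.233 T_B.
Vertical: T_A sin 60.2° + T_B sin 52.2° = 61.54.
Substituting the horizontal relation into the vertical equation gives 1.86 T_B = 61.54, so T_B = 33.08 N.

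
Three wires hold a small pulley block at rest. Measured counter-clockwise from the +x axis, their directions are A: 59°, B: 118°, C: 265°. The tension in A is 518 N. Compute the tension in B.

Resolve: ΣF_x = 518 cos 59° + T_B cos 118° + T_C cos 265° = 0.
        ΣF_y = 518 sin 59° + T_B sin 118° + T_C sin 265° = 0.
The known terms sum to (266.8, 444) N, so -0.4695 T_B − 0.0872 T_C = -266.8 and 0.8829 T_B − 0.9962 T_C = -444.
Solving simultaneously: T_B = 416.9 N, T_C = 815.2 N.

T_B ≈ 417 N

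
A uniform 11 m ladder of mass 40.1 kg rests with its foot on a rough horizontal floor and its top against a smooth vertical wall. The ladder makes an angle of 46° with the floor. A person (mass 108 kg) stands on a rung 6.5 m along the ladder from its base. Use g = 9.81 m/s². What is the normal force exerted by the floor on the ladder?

N_floor ≈ 1450 N

ΣF_y = 0: N_floor = 40.1×9.81 + 108×9.81 = 1452.9 N.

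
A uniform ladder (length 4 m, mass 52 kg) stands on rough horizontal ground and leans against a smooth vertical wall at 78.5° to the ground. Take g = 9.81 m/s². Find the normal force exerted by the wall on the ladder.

N_wall ≈ 51.9 N

Torques about the foot: N_wall · 4 sin 78.5° = 52×9.81×2 cos 78.5° → N_wall = 51.893 N.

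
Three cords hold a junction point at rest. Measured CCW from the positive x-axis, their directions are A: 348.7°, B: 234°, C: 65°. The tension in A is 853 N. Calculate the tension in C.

T_C ≈ 4060 N

Resolve: ΣF_x = 853 cos 348.7° + T_B cos 234° + T_C cos 65° = 0.
        ΣF_y = 853 sin 348.7° + T_B sin 234° + T_C sin 65° = 0.
The known terms sum to (836.5, -167.1) N, so -0.5878 T_B + 0.4226 T_C = -836.5 and -0.8090 T_B + 0.9063 T_C = 167.1.
Solving simultaneously: T_B = 4343 N, T_C = 4061 N.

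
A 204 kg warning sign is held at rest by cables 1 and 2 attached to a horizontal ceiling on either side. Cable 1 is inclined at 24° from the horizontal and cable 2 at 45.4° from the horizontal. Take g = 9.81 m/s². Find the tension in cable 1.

T_1 ≈ 1500 N

Weight W = 204 × 9.81 = 2001 N acts straight down.
Horizontal: T_1 cos 24° = T_2 cos 45.4°  →  T_2 = 1.301 T_1.
Vertical: T_1 sin 24° + T_2 sin 45.4° = 2001.
Substituting the horizontal relation into the vertical equation gives 1.333 T_1 = 2001, so T_1 = 1501 N.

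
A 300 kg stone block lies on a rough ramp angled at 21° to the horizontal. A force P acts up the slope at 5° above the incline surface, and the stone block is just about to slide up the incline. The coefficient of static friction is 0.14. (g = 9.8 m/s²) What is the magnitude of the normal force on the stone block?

On the verge of sliding up the incline, friction equals μN and acts down the slope.
Perpendicular: N + P sin 5° = W cos 21° = 2745 N.
Along incline: P cos 5° = W sin 21° + μN  with W sin 21° = 1054 N.
Solving the pair for P and N: P = 1426 N, N = 2620 N (and f = μN = 366.9 N).

N ≈ 2620 N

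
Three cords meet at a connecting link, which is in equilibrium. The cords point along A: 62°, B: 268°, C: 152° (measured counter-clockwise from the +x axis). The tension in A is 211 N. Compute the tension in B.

T_B ≈ 235 N

Resolve: ΣF_x = 211 cos 62° + T_B cos 268° + T_C cos 152° = 0.
        ΣF_y = 211 sin 62° + T_B sin 268° + T_C sin 152° = 0.
The known terms sum to (99.06, 186.3) N, so -0.0349 T_B − 0.8829 T_C = -99.06 and -0.9994 T_B + 0.4695 T_C = -186.3.
Solving simultaneously: T_B = 234.8 N, T_C = 102.9 N.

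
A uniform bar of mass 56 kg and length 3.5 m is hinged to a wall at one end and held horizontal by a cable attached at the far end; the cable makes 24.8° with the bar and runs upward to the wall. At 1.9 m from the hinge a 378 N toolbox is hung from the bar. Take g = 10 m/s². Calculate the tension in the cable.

Take torques about the hinge: T sin 24.8° · 3.5 = 56×10×1.75 + 378×1.9 = 1698.2 N·m.
So T = 1698.2 / (0.4195 × 3.5) = 1156.7 N.

T ≈ 1160 N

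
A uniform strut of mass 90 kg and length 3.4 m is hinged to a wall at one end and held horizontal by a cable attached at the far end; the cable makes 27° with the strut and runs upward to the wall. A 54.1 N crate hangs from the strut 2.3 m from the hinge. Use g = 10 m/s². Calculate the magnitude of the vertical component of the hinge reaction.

|H_y| ≈ 468 N

Take torques about the hinge: T sin 27° · 3.4 = 90×10×1.7 + 54.1×2.3 = 1654.4 N·m.
So T = 1654.4 / (0.4540 × 3.4) = 1071.8 N.
ΣF_y = 0: H_y = (90×10 + 54.1) − T sin 27° = 954.1 − 486.6 = 467.5 N.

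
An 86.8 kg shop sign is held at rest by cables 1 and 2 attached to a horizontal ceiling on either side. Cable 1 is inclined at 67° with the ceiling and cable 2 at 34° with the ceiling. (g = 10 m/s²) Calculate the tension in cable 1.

T_1 ≈ 733 N

Weight W = 86.8 × 10 = 868 N acts straight down.
Horizontal: T_1 cos 67° = T_2 cos 34°  →  T_2 = 0.4713 T_1.
Vertical: T_1 sin 67° + T_2 sin 34° = 868.
Substituting the horizontal relation into the vertical equation gives 1.184 T_1 = 868, so T_1 = 733.1 N.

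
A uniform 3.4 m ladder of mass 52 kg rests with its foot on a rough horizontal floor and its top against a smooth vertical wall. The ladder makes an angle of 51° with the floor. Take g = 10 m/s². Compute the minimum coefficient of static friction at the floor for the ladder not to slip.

ΣF_y = 0: N_floor = 52×10 = 520 N.
Torques about the foot: N_wall · 3.4 sin 51° = 52×10×1.7 cos 51° → N_wall = 210.54 N.
ΣF_x = 0: f_floor = N_wall = 210.54 N.
μ_min = f_floor / N_floor = 210.54 / 520 = 0.4049.

μ_min ≈ 0.405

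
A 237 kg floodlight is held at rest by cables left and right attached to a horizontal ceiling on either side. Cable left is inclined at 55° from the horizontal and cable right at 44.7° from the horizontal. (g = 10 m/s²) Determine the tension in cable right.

T_right ≈ 1380 N

Weight W = 237 × 10 = 2370 N acts straight down.
Horizontal: T_left cos 55° = T_right cos 44.7°  →  T_left = 1.239 T_right.
Vertical: T_left sin 55° + T_right sin 44.7° = 2370.
Substituting the horizontal relation into the vertical equation gives 1.719 T_right = 2370, so T_right = 1379 N.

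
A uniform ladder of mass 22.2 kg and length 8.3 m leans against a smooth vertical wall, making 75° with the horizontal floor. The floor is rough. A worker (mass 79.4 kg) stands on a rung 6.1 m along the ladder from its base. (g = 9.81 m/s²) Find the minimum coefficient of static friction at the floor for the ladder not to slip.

μ_min ≈ 0.183

ΣF_y = 0: N_floor = 22.2×9.81 + 79.4×9.81 = 996.7 N.
Torques about the foot: N_wall · 8.3 sin 75° = 22.2×9.81×4.15 cos 75° + 79.4×9.81×6.1 cos 75° → N_wall = 182.57 N.
ΣF_x = 0: f_floor = N_wall = 182.57 N.
μ_min = f_floor / N_floor = 182.57 / 996.7 = 0.1832.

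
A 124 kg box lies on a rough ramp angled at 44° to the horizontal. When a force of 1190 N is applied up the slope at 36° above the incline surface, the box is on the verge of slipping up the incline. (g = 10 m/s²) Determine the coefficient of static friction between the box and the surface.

On the verge of sliding up the incline, friction is at its maximum μN and acts down the slope.
Perpendicular to incline: N = W cos 44° − P sin 36° = 892 − 699.5 = 192.5 N.
Along incline: P cos 36° − μN = W sin 44° → μ = −(W sin 44° − P cos 36°) / N = 0.5265.

μ ≈ 0.526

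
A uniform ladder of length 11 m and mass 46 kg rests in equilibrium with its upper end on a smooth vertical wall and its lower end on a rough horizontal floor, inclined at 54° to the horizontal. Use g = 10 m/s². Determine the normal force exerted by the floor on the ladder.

ΣF_y = 0: N_floor = 46×10 = 460 N.

N_floor ≈ 460 N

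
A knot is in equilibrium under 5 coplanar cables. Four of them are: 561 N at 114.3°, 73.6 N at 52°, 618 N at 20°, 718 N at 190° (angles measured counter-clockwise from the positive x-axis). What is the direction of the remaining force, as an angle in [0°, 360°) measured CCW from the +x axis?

θ ≈ 295°

Sum the known components: ΣF_x = -311.9 N, ΣF_y = 656 N.
For equilibrium the remaining force must supply (−ΣF_x, −ΣF_y) = (311.9, -656) N.
Magnitude = √((311.9)² + (-656)²) = 726.4 N; direction = atan2(-656, 311.9) = 295.4°.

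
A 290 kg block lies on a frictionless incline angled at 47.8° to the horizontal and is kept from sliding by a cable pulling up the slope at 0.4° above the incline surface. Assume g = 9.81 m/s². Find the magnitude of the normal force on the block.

Take axes along and perpendicular to the incline. Weight components: W sin 47.8° = 2108 N down-slope, W cos 47.8° = 1911 N into the surface.
Along incline: T cos 0.4° = W sin 47.8° → T = 2108 N.
Perpendicular: N = W cos 47.8° − T sin 0.4° = 1896 N.

N ≈ 1900 N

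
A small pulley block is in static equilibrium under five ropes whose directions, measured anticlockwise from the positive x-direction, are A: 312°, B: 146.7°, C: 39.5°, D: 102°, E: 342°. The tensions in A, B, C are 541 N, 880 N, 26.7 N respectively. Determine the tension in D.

T_D ≈ 18.2 N

Resolve: ΣF_x = 541 cos 312° + 880 cos 146.7° + 26.7 cos 39.5° + T_D cos 102° + T_E cos 342° = 0.
        ΣF_y = 541 sin 312° + 880 sin 146.7° + 26.7 sin 39.5° + T_D sin 102° + T_E sin 342° = 0.
The known terms sum to (-352.9, 98.08) N, so -0.2079 T_D + 0.9511 T_E = 352.9 and 0.9781 T_D − 0.3090 T_E = -98.08.
Solving simultaneously: T_D = 18.21 N, T_E = 375.1 N.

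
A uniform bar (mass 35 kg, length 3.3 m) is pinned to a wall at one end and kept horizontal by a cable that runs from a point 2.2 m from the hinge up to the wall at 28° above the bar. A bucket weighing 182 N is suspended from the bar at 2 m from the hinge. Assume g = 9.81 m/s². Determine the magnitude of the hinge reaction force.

|H| ≈ 802 N

Take torques about the hinge: T sin 28° · 2.2 = 35×9.81×1.65 + 182×2 = 930.53 N·m.
So T = 930.53 / (0.4695 × 2.2) = 900.94 N.
ΣF_x = 0: H_x = T cos 28° = 795.49 N.
ΣF_y = 0: H_y = (35×9.81 + 182) − T sin 28° = 525.35 − 422.97 = 102.38 N.
|H| = √(H_x² + H_y²) = √((795.49)² + (102.38)²) = 802.05 N.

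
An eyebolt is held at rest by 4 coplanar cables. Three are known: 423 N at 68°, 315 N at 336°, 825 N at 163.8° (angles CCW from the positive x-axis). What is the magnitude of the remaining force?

Sum the known components: ΣF_x = -346 N, ΣF_y = 494.2 N.
For equilibrium the remaining force must supply (−ΣF_x, −ΣF_y) = (346, -494.2) N.
Magnitude = √((346)² + (-494.2)²) = 603.3 N; direction = atan2(-494.2, 346) = 305.0°.

F ≈ 603 N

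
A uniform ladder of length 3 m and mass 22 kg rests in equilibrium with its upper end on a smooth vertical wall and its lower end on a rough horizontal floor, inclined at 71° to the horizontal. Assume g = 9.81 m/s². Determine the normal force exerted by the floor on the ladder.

ΣF_y = 0: N_floor = 22×9.81 = 215.82 N.

N_floor ≈ 216 N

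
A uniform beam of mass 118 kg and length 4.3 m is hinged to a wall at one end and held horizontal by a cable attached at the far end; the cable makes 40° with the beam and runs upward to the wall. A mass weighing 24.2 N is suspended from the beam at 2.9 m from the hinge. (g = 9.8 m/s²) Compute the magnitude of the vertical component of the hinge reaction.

Take torques about the hinge: T sin 40° · 4.3 = 118×9.8×2.15 + 24.2×2.9 = 2556.4 N·m.
So T = 2556.4 / (0.6428 × 4.3) = 924.91 N.
ΣF_y = 0: H_y = (118×9.8 + 24.2) − T sin 40° = 1180.6 − 594.52 = 586.08 N.

|H_y| ≈ 586 N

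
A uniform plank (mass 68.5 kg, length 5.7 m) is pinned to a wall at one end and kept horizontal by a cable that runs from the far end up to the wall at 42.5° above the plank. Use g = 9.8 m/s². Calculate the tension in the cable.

T ≈ 497 N

Take torques about the hinge: T sin 42.5° · 5.7 = 68.5×9.8×2.85 = 1913.2 N·m.
So T = 1913.2 / (0.6756 × 5.7) = 496.82 N.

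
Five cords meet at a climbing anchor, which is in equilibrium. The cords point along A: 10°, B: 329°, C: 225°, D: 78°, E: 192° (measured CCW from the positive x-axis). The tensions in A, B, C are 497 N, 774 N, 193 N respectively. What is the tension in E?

Resolve: ΣF_x = 497 cos 10° + 774 cos 329° + 193 cos 225° + T_D cos 78° + T_E cos 192° = 0.
        ΣF_y = 497 sin 10° + 774 sin 329° + 193 sin 225° + T_D sin 78° + T_E sin 192° = 0.
The known terms sum to (1016, -448.8) N, so 0.2079 T_D − 0.9781 T_E = -1016 and 0.9781 T_D − 0.2079 T_E = 448.8.
Solving simultaneously: T_D = 711.9 N, T_E = 1190 N.

T_E ≈ 1190 N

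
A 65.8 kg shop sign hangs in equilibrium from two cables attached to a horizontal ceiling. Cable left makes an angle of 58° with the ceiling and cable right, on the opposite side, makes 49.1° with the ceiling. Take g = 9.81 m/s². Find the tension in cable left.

T_left ≈ 442 N

Weight W = 65.8 × 9.81 = 645.5 N acts straight down.
Horizontal: T_left cos 58° = T_right cos 49.1°  →  T_right = 0.8094 T_left.
Vertical: T_left sin 58° + T_right sin 49.1° = 645.5.
Substituting the horizontal relation into the vertical equation gives 1.46 T_left = 645.5, so T_left = 442.2 N.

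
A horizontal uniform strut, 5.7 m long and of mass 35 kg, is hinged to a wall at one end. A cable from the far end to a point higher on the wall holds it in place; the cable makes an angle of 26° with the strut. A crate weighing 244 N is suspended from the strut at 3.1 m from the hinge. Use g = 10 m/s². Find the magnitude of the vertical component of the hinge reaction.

Take torques about the hinge: T sin 26° · 5.7 = 35×10×2.85 + 244×3.1 = 1753.9 N·m.
So T = 1753.9 / (0.4384 × 5.7) = 701.92 N.
ΣF_y = 0: H_y = (35×10 + 244) − T sin 26° = 594 − 307.7 = 286.3 N.

|H_y| ≈ 286 N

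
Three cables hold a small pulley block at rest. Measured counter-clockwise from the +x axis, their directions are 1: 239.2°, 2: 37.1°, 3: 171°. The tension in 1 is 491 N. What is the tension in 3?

Resolve: ΣF_x = 491 cos 239.2° + T_2 cos 37.1° + T_3 cos 171° = 0.
        ΣF_y = 491 sin 239.2° + T_2 sin 37.1° + T_3 sin 171° = 0.
The known terms sum to (-251.4, -421.7) N, so 0.7976 T_2 − 0.9877 T_3 = 251.4 and 0.6032 T_2 + 0.1564 T_3 = 421.7.
Solving simultaneously: T_2 = 632.7 N, T_3 = 256.4 N.

T_3 ≈ 256 N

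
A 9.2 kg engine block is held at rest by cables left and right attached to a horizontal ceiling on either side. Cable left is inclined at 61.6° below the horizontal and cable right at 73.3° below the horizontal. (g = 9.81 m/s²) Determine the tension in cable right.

T_right ≈ 60.6 N

Weight W = 9.2 × 9.81 = 90.25 N acts straight down.
Horizontal: T_left cos 61.6° = T_right cos 73.3°  →  T_left = 0.6042 T_right.
Vertical: T_left sin 61.6° + T_right sin 73.3° = 90.25.
Substituting the horizontal relation into the vertical equation gives 1.489 T_right = 90.25, so T_right = 60.6 N.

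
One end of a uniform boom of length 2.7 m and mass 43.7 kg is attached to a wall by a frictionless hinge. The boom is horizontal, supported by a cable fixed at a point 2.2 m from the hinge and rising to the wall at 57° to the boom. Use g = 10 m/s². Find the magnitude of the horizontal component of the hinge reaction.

H_x ≈ 174 N

Take torques about the hinge: T sin 57° · 2.2 = 43.7×10×1.35 = 589.95 N·m.
So T = 589.95 / (0.8387 × 2.2) = 319.74 N.
ΣF_x = 0: H_x = T cos 57° = 174.14 N.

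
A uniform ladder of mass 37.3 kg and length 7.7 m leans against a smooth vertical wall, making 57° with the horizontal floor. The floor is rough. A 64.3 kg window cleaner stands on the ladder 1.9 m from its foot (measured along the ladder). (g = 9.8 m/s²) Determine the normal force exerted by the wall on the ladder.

N_wall ≈ 220 N

Torques about the foot: N_wall · 7.7 sin 57° = 37.3×9.8×3.85 cos 57° + 64.3×9.8×1.9 cos 57° → N_wall = 219.67 N.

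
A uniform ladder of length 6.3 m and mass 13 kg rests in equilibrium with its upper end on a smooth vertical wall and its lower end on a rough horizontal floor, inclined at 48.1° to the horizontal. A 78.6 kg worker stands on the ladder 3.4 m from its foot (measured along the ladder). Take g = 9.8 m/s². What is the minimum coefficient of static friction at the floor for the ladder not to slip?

μ_min ≈ 0.479

ΣF_y = 0: N_floor = 13×9.8 + 78.6×9.8 = 897.68 N.
Torques about the foot: N_wall · 6.3 sin 48.1° = 13×9.8×3.15 cos 48.1° + 78.6×9.8×3.4 cos 48.1° → N_wall = 430.15 N.
ΣF_x = 0: f_floor = N_wall = 430.15 N.
μ_min = f_floor / N_floor = 430.15 / 897.68 = 0.4792.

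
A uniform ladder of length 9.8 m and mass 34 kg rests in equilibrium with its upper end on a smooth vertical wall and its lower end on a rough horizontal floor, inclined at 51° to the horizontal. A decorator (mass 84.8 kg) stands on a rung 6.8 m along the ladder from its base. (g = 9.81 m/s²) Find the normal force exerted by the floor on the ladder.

N_floor ≈ 1170 N

ΣF_y = 0: N_floor = 34×9.81 + 84.8×9.81 = 1165.4 N.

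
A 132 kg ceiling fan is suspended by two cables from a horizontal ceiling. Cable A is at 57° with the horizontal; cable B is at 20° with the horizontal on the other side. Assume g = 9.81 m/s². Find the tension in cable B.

Weight W = 132 × 9.81 = 1295 N acts straight down.
Horizontal: T_A cos 57° = T_B cos 20°  →  T_A = 1.725 T_B.
Vertical: T_A sin 57° + T_B sin 20° = 1295.
Substituting the horizontal relation into the vertical equation gives 1.789 T_B = 1295, so T_B = 723.8 N.

T_B ≈ 724 N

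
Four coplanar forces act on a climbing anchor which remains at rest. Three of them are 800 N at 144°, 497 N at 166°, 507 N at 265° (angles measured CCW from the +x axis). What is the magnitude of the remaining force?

F ≈ 1180 N

Sum the known components: ΣF_x = -1174 N, ΣF_y = 85.39 N.
For equilibrium the remaining force must supply (−ΣF_x, −ΣF_y) = (1174, -85.39) N.
Magnitude = √((1174)² + (-85.39)²) = 1177 N; direction = atan2(-85.39, 1174) = 355.8°.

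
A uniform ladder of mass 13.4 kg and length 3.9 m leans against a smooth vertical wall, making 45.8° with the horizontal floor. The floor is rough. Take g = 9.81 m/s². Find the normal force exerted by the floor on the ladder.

N_floor ≈ 131 N

ΣF_y = 0: N_floor = 13.4×9.81 = 131.45 N.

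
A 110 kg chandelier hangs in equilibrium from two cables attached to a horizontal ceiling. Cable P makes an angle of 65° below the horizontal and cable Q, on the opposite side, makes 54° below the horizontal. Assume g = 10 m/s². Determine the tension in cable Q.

Weight W = 110 × 10 = 1100 N acts straight down.
Horizontal: T_P cos 65° = T_Q cos 54°  →  T_P = 1.391 T_Q.
Vertical: T_P sin 65° + T_Q sin 54° = 1100.
Substituting the horizontal relation into the vertical equation gives 2.07 T_Q = 1100, so T_Q = 531.5 N.

T_Q ≈ 532 N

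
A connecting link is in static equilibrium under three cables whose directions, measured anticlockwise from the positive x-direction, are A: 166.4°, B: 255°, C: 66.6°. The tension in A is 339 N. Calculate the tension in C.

Resolve: ΣF_x = 339 cos 166.4° + T_B cos 255° + T_C cos 66.6° = 0.
        ΣF_y = 339 sin 166.4° + T_B sin 255° + T_C sin 66.6° = 0.
The known terms sum to (-329.5, 79.71) N, so -0.2588 T_B + 0.3971 T_C = 329.5 and -0.9659 T_B + 0.9178 T_C = -79.71.
Solving simultaneously: T_B = 2287 N, T_C = 2320 N.

T_C ≈ 2320 N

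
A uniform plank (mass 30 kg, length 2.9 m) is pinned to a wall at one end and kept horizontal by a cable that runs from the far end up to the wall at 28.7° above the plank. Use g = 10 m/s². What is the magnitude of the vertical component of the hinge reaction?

Take torques about the hinge: T sin 28.7° · 2.9 = 30×10×1.45 = 435 N·m.
So T = 435 / (0.4802 × 2.9) = 312.35 N.
ΣF_y = 0: H_y = (30×10) − T sin 28.7° = 300 − 150 = 150 N.

|H_y| ≈ 150 N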